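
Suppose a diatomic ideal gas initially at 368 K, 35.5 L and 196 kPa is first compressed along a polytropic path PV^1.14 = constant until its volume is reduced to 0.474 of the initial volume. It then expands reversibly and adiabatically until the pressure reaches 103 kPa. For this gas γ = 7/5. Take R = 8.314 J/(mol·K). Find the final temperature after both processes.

267 K

n = P₁V₁/(RT₁) = 196×35.5/(8.314×368) = 2.27 mol.
Step 1 — Polytropic n=1.14: T₂ = T₁(V₁/V₂)^(n−1) = 368×(2.11)^0.14 = 409 K; P₂ = P₁(V₁/V₂)^n = 459 kPa.
W = (P₁V₁−P₂V₂)/(n−1) = (196×35.5−459×16.8)/0.14 = -5480 J.
ΔU = nCvΔT = 2.27×20.8×(409−368) = 1920 J.
Q = ΔU + W = -3560 J.
State after step 1: P = 459 kPa, V = 16.8 L, T = 409 K.
Step 2 — Adiabatic: T₂/T₁ = (P₂/P₁)^((γ−1)/γ) ⇒ T₂ = 409×(0.224)^0.286 = 267 K; V₂ = 48.9 L.
ΔU = nCvΔT = 2.27×20.8×(267−409) = -6710 J.
Q = 0 for an adiabatic process, so W = −ΔU = 6710 J.
Net over both steps: W = 1240 J, Q = -3560 J, ΔU = -4790 J.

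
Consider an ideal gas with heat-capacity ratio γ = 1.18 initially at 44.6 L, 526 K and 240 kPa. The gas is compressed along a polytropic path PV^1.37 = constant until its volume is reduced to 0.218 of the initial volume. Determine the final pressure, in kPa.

Polytropic n=1.37: T₂ = T₁(V₁/V₂)^(n−1) = 526×(4.59)^0.37 = 924 K; P₂ = P₁(V₁/V₂)^n = 1930 kPa.

1930 kPa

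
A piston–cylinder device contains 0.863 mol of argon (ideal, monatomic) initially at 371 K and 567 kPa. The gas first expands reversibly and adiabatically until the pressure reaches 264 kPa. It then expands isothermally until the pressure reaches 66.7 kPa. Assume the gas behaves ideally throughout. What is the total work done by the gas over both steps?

3750 J

V₁ = nRT₁/P₁ = 0.863×8.314×371/567 = 4.69 L.
Step 1 — Adiabatic: T₂/T₁ = (P₂/P₁)^((γ−1)/γ) ⇒ T₂ = 371×(0.466)^0.400 = 273 K; V₂ = 7.43 L.
ΔU = nCvΔT = 0.863×12.5×(273−371) = -1050 J.
Q = 0 for an adiabatic process, so W = −ΔU = 1050 J.
State after step 1: P = 264 kPa, V = 7.43 L, T = 273 K.
Step 2 — Isothermal: T stays 273 K; PV = const ⇒ V₂ = 29.4 L, P₂ = 66.7 kPa.
ΔU = 0 (ideal gas, T constant).
W = nRT ln(V₂/V₁) = 0.863×8.314×273×ln(3.96) = 2700 J.
Q = ΔU + W = 2700 J.
Net over both steps: W = 3750 J, Q = 2700 J, ΔU = -1050 J.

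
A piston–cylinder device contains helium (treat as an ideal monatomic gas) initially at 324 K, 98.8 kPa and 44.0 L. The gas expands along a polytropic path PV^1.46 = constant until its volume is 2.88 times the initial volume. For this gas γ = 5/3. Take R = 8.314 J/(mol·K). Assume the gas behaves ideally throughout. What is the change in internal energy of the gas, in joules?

-2510 J

n = P₁V₁/(RT₁) = 98.8×44.0/(8.314×324) = 1.61 mol.
Polytropic n=1.46: T₂ = T₁(V₁/V₂)^(n−1) = 324×(0.347)^0.46 = 199 K; P₂ = P₁(V₁/V₂)^n = 21.1 kPa.
For an ideal gas ΔU = nCvΔT with Cv = (3/2)R = 12.5 J/(mol·K).
ΔU = 1.61×12.5×(199−324) = -2510 J.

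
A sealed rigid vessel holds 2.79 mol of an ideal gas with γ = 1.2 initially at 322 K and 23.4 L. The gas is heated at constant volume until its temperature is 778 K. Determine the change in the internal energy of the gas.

52900 J

P₁ = nRT₁/V₁ = 2.79×8.314×322/23.4 = 319 kPa.
Isochoric: V stays 23.4 L; P/T = const ⇒ T₂ = 778 K, P₂ = 771 kPa.
For an ideal gas ΔU = nCvΔT with Cv = R/(γ−1) = 41.6 J/(mol·K).
ΔU = 2.79×41.6×(778−322) = 52900 J.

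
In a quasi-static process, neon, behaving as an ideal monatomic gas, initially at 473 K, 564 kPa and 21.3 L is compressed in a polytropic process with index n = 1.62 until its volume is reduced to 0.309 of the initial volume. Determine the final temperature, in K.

980 K

Polytropic n=1.62: T₂ = T₁(V₁/V₂)^(n−1) = 473×(3.24)^0.62 = 980 K; P₂ = P₁(V₁/V₂)^n = 3780 kPa.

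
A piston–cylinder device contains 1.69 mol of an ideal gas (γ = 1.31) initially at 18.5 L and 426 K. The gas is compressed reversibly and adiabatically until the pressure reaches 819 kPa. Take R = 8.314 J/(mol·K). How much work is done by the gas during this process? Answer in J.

-4750 J

P₁ = nRT₁/V₁ = 1.69×8.314×426/18.5 = 324 kPa.
Adiabatic: T₂/T₁ = (P₂/P₁)^((γ−1)/γ) ⇒ T₂ = 426×(2.53)^0.237 = 531 K; V₂ = 9.10 L.
ΔU = nCvΔT = 1.69×26.8×(531−426) = 4750 J.
Q = 0 for an adiabatic process, so W = −ΔU = -4750 J.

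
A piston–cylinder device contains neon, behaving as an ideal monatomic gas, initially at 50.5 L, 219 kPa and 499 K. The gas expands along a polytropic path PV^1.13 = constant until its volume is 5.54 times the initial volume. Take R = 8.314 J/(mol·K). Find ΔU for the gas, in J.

-3310 J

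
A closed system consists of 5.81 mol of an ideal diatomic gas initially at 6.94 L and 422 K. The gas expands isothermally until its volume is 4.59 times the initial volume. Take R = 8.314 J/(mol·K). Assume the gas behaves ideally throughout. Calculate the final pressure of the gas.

P₁ = nRT₁/V₁ = 5.81×8.314×422/6.94 = 2940 kPa.
Isothermal: T stays 422 K; PV = const ⇒ V₂ = 31.9 L, P₂ = 640 kPa.

640 kPa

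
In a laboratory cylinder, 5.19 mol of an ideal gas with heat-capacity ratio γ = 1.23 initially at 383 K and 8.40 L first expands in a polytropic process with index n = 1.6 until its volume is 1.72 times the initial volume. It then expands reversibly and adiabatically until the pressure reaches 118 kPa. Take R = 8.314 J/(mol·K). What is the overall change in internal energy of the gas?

P₁ = nRT₁/V₁ = 5.19×8.314×383/8.40 = 1970 kPa.
Step 1 — Polytropic n=1.6: T₂ = T₁(V₁/V₂)^(n−1) = 383×(0.581)^0.60 = 277 K; P₂ = P₁(V₁/V₂)^n = 826 kPa.
W = (P₁V₁−P₂V₂)/(n−1) = (1970×8.40−826×14.4)/0.60 = 7650 J.
ΔU = nCvΔT = 5.19×36.1×(277−383) = -20000 J.
Q = ΔU + W = -12300 J.
State after step 1: P = 826 kPa, V = 14.4 L, T = 277 K.
Step 2 — Adiabatic: T₂/T₁ = (P₂/P₁)^((γ−1)/γ) ⇒ T₂ = 277×(0.143)^0.187 = 192 K; V₂ = 70.3 L.
ΔU = nCvΔT = 5.19×36.1×(192−277) = -15800 J.
Q = 0 for an adiabatic process, so W = −ΔU = 15800 J.
Net over both steps: W = 23500 J, Q = -12300 J, ΔU = -35800 J.

-35800 J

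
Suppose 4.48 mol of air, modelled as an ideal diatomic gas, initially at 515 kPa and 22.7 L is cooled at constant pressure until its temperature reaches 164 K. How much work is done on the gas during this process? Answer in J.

T₁ = P₁V₁/(nR) = 515×22.7/(4.48×8.314) = 314 K.
Isobaric: P stays 515 kPa; V/T = const ⇒ T₂ = 164 K, V₂ = 11.9 L.
W = PΔV = 515×(11.9−22.7) kPa·L = -5580 J.
Work done on the gas = −W_by = 5580 J.

5580 J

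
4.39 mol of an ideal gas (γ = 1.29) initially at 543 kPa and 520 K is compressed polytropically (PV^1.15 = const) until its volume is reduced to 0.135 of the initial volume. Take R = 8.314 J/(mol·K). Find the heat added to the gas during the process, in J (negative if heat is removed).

-21400 J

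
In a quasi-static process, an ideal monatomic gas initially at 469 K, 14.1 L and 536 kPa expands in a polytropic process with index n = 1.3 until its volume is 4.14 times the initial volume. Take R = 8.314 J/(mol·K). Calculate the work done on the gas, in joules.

n = P₁V₁/(RT₁) = 536×14.1/(8.314×469) = 1.94 mol.
Polytropic n=1.3: T₂ = T₁(V₁/V₂)^(n−1) = 469×(0.242)^0.30 = 306 K; P₂ = P₁(V₁/V₂)^n = 84.5 kPa.
W = (P₁V₁−P₂V₂)/(n−1) = (536×14.1−84.5×58.4)/0.30 = 8740 J.
Work done on the gas = −W_by = -8740 J.

-8740 J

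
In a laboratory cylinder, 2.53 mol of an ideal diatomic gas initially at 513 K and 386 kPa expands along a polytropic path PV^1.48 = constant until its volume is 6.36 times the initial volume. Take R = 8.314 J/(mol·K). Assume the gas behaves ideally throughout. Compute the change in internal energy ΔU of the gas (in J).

V₁ = nRT₁/P₁ = 2.53×8.314×513/386 = 28.0 L.
Polytropic n=1.48: T₂ = T₁(V₁/V₂)^(n−1) = 513×(0.157)^0.48 = 211 K; P₂ = P₁(V₁/V₂)^n = 25.0 kPa.
For an ideal gas ΔU = nCvΔT with Cv = (5/2)R = 20.8 J/(mol·K).
ΔU = 2.53×20.8×(211−513) = -15900 J.

-15900 J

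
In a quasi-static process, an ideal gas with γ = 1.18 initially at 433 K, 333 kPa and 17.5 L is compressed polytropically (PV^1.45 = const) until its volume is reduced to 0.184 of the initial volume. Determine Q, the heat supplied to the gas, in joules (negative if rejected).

22200 J

n = P₁V₁/(RT₁) = 333×17.5/(8.314×433) = 1.62 mol.
Polytropic n=1.45: T₂ = T₁(V₁/V₂)^(n−1) = 433×(5.43)^0.45 = 928 K; P₂ = P₁(V₁/V₂)^n = 3880 kPa.
W = (P₁V₁−P₂V₂)/(n−1) = (333×17.5−3880×3.22)/0.45 = -14800 J.
ΔU = nCvΔT = 1.62×46.2×(928−433) = 37000 J.
Q = ΔU + W = 22200 J.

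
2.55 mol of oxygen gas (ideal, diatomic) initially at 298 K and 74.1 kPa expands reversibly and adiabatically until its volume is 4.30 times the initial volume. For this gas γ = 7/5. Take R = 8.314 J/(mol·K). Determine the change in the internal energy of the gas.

-6980 J

V₁ = nRT₁/P₁ = 2.55×8.314×298/74.1 = 85.3 L.
Adiabatic: TV^(γ−1) = const ⇒ T₂ = 298×(0.233)^0.400 = 166 K; PV^γ = const ⇒ P₂ = 9.62 kPa.
For an ideal gas ΔU = nCvΔT with Cv = (5/2)R = 20.8 J/(mol·K).
ΔU = 2.55×20.8×(166−298) = -6980 J.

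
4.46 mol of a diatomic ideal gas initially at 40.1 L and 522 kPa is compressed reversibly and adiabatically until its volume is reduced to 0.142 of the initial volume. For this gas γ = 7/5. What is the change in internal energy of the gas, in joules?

T₁ = P₁V₁/(nR) = 522×40.1/(4.46×8.314) = 565 K.
Adiabatic: TV^(γ−1) = const ⇒ T₂ = 565×(7.04)^0.400 = 1230 K; PV^γ = const ⇒ P₂ = 8030 kPa.
For an ideal gas ΔU = nCvΔT with Cv = (5/2)R = 20.8 J/(mol·K).
ΔU = 4.46×20.8×(1230−565) = 61900 J.

61900 J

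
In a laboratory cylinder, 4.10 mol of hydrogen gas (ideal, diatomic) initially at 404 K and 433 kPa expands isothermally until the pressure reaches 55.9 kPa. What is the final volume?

246 L

V₁ = nRT₁/P₁ = 4.10×8.314×404/433 = 31.8 L.
Isothermal: T stays 404 K; PV = const ⇒ V₂ = 246 L, P₂ = 55.9 kPa.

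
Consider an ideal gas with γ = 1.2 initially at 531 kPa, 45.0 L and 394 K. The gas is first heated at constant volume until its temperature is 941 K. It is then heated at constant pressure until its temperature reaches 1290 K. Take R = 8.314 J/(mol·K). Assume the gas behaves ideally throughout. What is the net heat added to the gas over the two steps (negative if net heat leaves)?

n = P₁V₁/(RT₁) = 531×45.0/(8.314×394) = 7.29 mol.
Step 1 — Isochoric: V stays 45.0 L; P/T = const ⇒ T₂ = 941 K, P₂ = 1270 kPa.
W = 0 (no volume change).
ΔU = nCvΔT = 7.29×41.6×(941−394) = 166000 J.
Q = ΔU = 166000 J.
State after step 1: P = 1270 kPa, V = 45.0 L, T = 941 K.
Step 2 — Isobaric: P stays 1270 kPa; V/T = const ⇒ T₂ = 1290 K, V₂ = 61.7 L.
W = PΔV = 1270×(61.7−45.0) kPa·L = 21200 J.
ΔU = nCvΔT = 7.29×41.6×(1290−941) = 106000 J.
Q = ΔU + W = nCpΔT = 127000 J.
Net over both steps: W = 21200 J, Q = 293000 J, ΔU = 272000 J.

293000 J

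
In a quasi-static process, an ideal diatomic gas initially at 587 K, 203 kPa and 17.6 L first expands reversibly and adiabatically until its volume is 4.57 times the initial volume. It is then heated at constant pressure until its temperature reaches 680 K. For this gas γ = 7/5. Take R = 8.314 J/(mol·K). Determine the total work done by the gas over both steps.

6260 J

n = P₁V₁/(RT₁) = 203×17.6/(8.314×587) = 0.732 mol.
Step 1 — Adiabatic: TV^(γ−1) = const ⇒ T₂ = 587×(0.219)^0.400 = 320 K; PV^γ = const ⇒ P₂ = 24.2 kPa.
ΔU = nCvΔT = 0.732×20.8×(320−587) = -4070 J.
Q = 0 for an adiabatic process, so W = −ΔU = 4070 J.
State after step 1: P = 24.2 kPa, V = 80.4 L, T = 320 K.
Step 2 — Isobaric: P stays 24.2 kPa; V/T = const ⇒ T₂ = 680 K, V₂ = 171 L.
W = PΔV = 24.2×(171−80.4) kPa·L = 2190 J.
ΔU = nCvΔT = 0.732×20.8×(680−320) = 5480 J.
Q = ΔU + W = nCpΔT = 7680 J.
Net over both steps: W = 6260 J, Q = 7680 J, ΔU = 1420 J.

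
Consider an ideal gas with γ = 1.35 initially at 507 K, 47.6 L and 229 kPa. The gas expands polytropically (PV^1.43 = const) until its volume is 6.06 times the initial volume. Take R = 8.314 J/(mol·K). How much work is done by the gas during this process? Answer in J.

13700 J

n = P₁V₁/(RT₁) = 229×47.6/(8.314×507) = 2.59 mol.
Polytropic n=1.43: T₂ = T₁(V₁/V₂)^(n−1) = 507×(0.165)^0.43 = 234 K; P₂ = P₁(V₁/V₂)^n = 17.4 kPa.
W = (P₁V₁−P₂V₂)/(n−1) = (229×47.6−17.4×288)/0.43 = 13700 J.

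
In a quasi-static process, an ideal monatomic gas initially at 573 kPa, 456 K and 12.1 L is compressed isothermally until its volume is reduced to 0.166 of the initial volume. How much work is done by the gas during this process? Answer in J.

-12500 J

n = P₁V₁/(RT₁) = 573×12.1/(8.314×456) = 1.83 mol.
Isothermal: T stays 456 K; PV = const ⇒ V₂ = 2.01 L, P₂ = 3450 kPa.
W = nRT ln(V₂/V₁) = 1.83×8.314×456×ln(0.166) = -12500 J.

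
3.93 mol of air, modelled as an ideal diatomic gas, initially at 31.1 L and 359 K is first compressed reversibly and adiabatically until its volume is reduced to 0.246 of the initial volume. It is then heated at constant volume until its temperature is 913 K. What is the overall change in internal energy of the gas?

45300 J

P₁ = nRT₁/V₁ = 3.93×8.314×359/31.1 = 377 kPa.
Step 1 — Adiabatic: TV^(γ−1) = const ⇒ T₂ = 359×(4.07)^0.400 = 629 K; PV^γ = const ⇒ P₂ = 2690 kPa.
ΔU = nCvΔT = 3.93×20.8×(629−359) = 22100 J.
Q = 0 for an adiabatic process, so W = −ΔU = -22100 J.
State after step 1: P = 2690 kPa, V = 7.65 L, T = 629 K.
Step 2 — Isochoric: V stays 7.65 L; P/T = const ⇒ T₂ = 913 K, P₂ = 3900 kPa.
W = 0 (no volume change).
ΔU = nCvΔT = 3.93×20.8×(913−629) = 23200 J.
Q = ΔU = 23200 J.
Net over both steps: W = -22100 J, Q = 23200 J, ΔU = 45300 J.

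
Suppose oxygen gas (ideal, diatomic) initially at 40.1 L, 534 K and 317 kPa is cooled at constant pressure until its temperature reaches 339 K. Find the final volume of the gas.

Isobaric: P stays 317 kPa; V/T = const ⇒ T₂ = 339 K, V₂ = 25.5 L.

25.5 L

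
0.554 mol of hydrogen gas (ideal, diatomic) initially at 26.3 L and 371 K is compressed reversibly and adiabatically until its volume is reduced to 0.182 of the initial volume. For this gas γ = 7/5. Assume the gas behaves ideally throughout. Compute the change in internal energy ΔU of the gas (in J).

4170 J

P₁ = nRT₁/V₁ = 0.554×8.314×371/26.3 = 65.0 kPa.
Adiabatic: TV^(γ−1) = const ⇒ T₂ = 371×(5.49)^0.400 = 733 K; PV^γ = const ⇒ P₂ = 706 kPa.
For an ideal gas ΔU = nCvΔT with Cv = (5/2)R = 20.8 J/(mol·K).
ΔU = 0.554×20.8×(733−371) = 4170 J.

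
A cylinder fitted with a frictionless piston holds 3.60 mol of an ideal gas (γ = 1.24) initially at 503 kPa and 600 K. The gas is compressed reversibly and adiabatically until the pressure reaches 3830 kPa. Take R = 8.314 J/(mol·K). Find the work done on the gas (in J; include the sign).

V₁ = nRT₁/P₁ = 3.60×8.314×600/503 = 35.7 L.
Adiabatic: T₂/T₁ = (P₂/P₁)^((γ−1)/γ) ⇒ T₂ = 600×(7.61)^0.194 = 889 K; V₂ = 6.95 L.
ΔU = nCvΔT = 3.60×34.6×(889−600) = 36000 J.
Q = 0 for an adiabatic process, so W = −ΔU = -36000 J.
Work done on the gas = −W_by = 36000 J.

36000 J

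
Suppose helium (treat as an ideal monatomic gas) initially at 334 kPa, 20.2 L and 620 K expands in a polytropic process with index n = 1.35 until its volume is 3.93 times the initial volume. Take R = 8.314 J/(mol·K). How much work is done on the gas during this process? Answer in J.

n = P₁V₁/(RT₁) = 334×20.2/(8.314×620) = 1.31 mol.
Polytropic n=1.35: T₂ = T₁(V₁/V₂)^(n−1) = 620×(0.254)^0.35 = 384 K; P₂ = P₁(V₁/V₂)^n = 52.6 kPa.
W = (P₁V₁−P₂V₂)/(n−1) = (334×20.2−52.6×79.4)/0.35 = 7340 J.
Work done on the gas = −W_by = -7340 J.

-7340 J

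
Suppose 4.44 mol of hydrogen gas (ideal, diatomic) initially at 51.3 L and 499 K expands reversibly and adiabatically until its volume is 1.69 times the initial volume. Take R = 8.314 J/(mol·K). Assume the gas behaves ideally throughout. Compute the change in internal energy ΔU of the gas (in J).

P₁ = nRT₁/V₁ = 4.44×8.314×499/51.3 = 359 kPa.
Adiabatic: TV^(γ−1) = const ⇒ T₂ = 499×(0.592)^0.400 = 405 K; PV^γ = const ⇒ P₂ = 172 kPa.
For an ideal gas ΔU = nCvΔT with Cv = (5/2)R = 20.8 J/(mol·K).
ΔU = 4.44×20.8×(405−499) = -8720 J.

-8720 J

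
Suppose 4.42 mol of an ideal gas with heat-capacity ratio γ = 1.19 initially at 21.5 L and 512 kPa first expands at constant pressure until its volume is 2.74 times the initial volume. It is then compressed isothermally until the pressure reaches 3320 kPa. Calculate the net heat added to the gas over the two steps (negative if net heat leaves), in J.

63600 J

T₁ = P₁V₁/(nR) = 512×21.5/(4.42×8.314) = 300 K.
Step 1 — Isobaric: P stays 512 kPa; V/T = const ⇒ T₂ = 821 K, V₂ = 58.9 L.
W = PΔV = 512×(58.9−21.5) kPa·L = 19200 J.
ΔU = nCvΔT = 4.42×43.8×(821−300) = 101000 J.
Q = ΔU + W = nCpΔT = 120000 J.
State after step 1: P = 512 kPa, V = 58.9 L, T = 821 K.
Step 2 — Isothermal: T stays 821 K; PV = const ⇒ V₂ = 9.08 L, P₂ = 3320 kPa.
ΔU = 0 (ideal gas, T constant).
W = nRT ln(V₂/V₁) = 4.42×8.314×821×ln(0.154) = -56400 J.
Q = ΔU + W = -56400 J.
Net over both steps: W = -37200 J, Q = 63600 J, ΔU = 101000 J.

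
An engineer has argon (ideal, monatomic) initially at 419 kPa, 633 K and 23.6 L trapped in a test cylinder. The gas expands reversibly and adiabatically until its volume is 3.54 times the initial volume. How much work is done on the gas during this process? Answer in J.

-8450 J

n = P₁V₁/(RT₁) = 419×23.6/(8.314×633) = 1.88 mol.
Adiabatic: TV^(γ−1) = const ⇒ T₂ = 633×(0.282)^0.667 = 273 K; PV^γ = const ⇒ P₂ = 51.0 kPa.
ΔU = nCvΔT = 1.88×12.5×(273−633) = -8450 J.
Q = 0 for an adiabatic process, so W = −ΔU = 8450 J.
Work done on the gas = −W_by = -8450 J.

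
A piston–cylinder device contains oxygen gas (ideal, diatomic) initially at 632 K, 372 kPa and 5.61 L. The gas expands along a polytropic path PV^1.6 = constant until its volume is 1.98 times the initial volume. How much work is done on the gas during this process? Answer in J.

n = P₁V₁/(RT₁) = 372×5.61/(8.314×632) = 0.397 mol.
Polytropic n=1.6: T₂ = T₁(V₁/V₂)^(n−1) = 632×(0.505)^0.60 = 419 K; P₂ = P₁(V₁/V₂)^n = 125 kPa.
W = (P₁V₁−P₂V₂)/(n−1) = (372×5.61−125×11.1)/0.60 = 1170 J.
Work done on the gas = −W_by = -1170 J.

-1170 J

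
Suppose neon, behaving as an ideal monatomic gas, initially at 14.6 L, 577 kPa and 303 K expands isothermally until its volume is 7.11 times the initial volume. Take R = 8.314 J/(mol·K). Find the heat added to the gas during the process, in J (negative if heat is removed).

16500 J

n = P₁V₁/(RT₁) = 577×14.6/(8.314×303) = 3.34 mol.
Isothermal: T stays 303 K; PV = const ⇒ V₂ = 104 L, P₂ = 81.2 kPa.
ΔU = 0 (ideal gas, T constant).
W = nRT ln(V₂/V₁) = 3.34×8.314×303×ln(7.11) = 16500 J.
Q = ΔU + W = 16500 J.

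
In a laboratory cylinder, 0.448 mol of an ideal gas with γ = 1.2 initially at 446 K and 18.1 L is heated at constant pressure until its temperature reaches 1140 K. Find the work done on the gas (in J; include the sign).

-2580 J

P₁ = nRT₁/V₁ = 0.448×8.314×446/18.1 = 91.8 kPa.
Isobaric: P stays 91.8 kPa; V/T = const ⇒ T₂ = 1140 K, V₂ = 46.3 L.
W = PΔV = 91.8×(46.3−18.1) kPa·L = 2580 J.
Work done on the gas = −W_by = -2580 J.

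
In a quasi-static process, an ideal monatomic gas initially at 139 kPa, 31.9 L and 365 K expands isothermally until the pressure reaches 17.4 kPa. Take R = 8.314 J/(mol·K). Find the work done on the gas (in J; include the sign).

n = P₁V₁/(RT₁) = 139×31.9/(8.314×365) = 1.46 mol.
Isothermal: T stays 365 K; PV = const ⇒ V₂ = 255 L, P₂ = 17.4 kPa.
W = nRT ln(V₂/V₁) = 1.46×8.314×365×ln(7.99) = 9210 J.
Work done on the gas = −W_by = -9210 J.

-9210 J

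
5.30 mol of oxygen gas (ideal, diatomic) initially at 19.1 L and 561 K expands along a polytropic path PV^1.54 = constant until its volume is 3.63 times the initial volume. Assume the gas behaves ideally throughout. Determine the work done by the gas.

23000 J

P₁ = nRT₁/V₁ = 5.30×8.314×561/19.1 = 1290 kPa.
Polytropic n=1.54: T₂ = T₁(V₁/V₂)^(n−1) = 561×(0.275)^0.54 = 280 K; P₂ = P₁(V₁/V₂)^n = 178 kPa.
W = (P₁V₁−P₂V₂)/(n−1) = (1290×19.1−178×69.3)/0.54 = 23000 J.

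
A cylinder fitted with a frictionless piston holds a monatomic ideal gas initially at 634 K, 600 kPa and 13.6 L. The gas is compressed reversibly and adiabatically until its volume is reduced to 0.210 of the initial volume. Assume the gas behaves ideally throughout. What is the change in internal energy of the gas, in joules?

n = P₁V₁/(RT₁) = 600×13.6/(8.314×634) = 1.55 mol.
Adiabatic: TV^(γ−1) = const ⇒ T₂ = 634×(4.76)^0.667 = 1790 K; PV^γ = const ⇒ P₂ = 8090 kPa.
For an ideal gas ΔU = nCvΔT with Cv = (3/2)R = 12.5 J/(mol·K).
ΔU = 1.55×12.5×(1790−634) = 22400 J.

22400 J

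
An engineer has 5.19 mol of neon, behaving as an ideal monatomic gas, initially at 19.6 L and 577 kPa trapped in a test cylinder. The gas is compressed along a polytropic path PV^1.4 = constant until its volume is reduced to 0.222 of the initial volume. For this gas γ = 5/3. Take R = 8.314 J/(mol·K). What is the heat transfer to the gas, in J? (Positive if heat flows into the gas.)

T₁ = P₁V₁/(nR) = 577×19.6/(5.19×8.314) = 262 K.
Polytropic n=1.4: T₂ = T₁(V₁/V₂)^(n−1) = 262×(4.50)^0.40 = 479 K; P₂ = P₁(V₁/V₂)^n = 4750 kPa.
W = (P₁V₁−P₂V₂)/(n−1) = (577×19.6−4750×4.35)/0.40 = -23300 J.
ΔU = nCvΔT = 5.19×12.5×(479−262) = 14000 J.
Q = ΔU + W = -9340 J.

-9340 J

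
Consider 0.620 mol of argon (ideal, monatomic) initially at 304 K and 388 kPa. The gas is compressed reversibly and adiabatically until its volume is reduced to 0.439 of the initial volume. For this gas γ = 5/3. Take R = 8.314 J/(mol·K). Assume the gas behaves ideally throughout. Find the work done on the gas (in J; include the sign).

1720 J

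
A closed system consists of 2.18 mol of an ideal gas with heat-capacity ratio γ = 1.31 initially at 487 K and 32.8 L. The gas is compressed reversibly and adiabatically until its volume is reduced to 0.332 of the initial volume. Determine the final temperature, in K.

P₁ = nRT₁/V₁ = 2.18×8.314×487/32.8 = 269 kPa.
Adiabatic: TV^(γ−1) = const ⇒ T₂ = 487×(3.01)^0.310 = 685 K; PV^γ = const ⇒ P₂ = 1140 kPa.

685 K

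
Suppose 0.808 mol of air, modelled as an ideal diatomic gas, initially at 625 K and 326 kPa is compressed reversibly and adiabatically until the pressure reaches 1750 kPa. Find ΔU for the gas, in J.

6470 J

V₁ = nRT₁/P₁ = 0.808×8.314×625/326 = 12.9 L.
Adiabatic: T₂/T₁ = (P₂/P₁)^((γ−1)/γ) ⇒ T₂ = 625×(5.37)^0.286 = 1010 K; V₂ = 3.88 L.
For an ideal gas ΔU = nCvΔT with Cv = (5/2)R = 20.8 J/(mol·K).
ΔU = 0.808×20.8×(1010−625) = 6470 J.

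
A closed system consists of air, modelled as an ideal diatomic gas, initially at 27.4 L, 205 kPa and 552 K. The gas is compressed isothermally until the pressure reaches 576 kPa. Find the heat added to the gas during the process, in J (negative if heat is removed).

n = P₁V₁/(RT₁) = 205×27.4/(8.314×552) = 1.22 mol.
Isothermal: T stays 552 K; PV = const ⇒ V₂ = 9.75 L, P₂ = 576 kPa.
ΔU = 0 (ideal gas, T constant).
W = nRT ln(V₂/V₁) = 1.22×8.314×552×ln(0.356) = -5800 J.
Q = ΔU + W = -5800 J.

-5800 J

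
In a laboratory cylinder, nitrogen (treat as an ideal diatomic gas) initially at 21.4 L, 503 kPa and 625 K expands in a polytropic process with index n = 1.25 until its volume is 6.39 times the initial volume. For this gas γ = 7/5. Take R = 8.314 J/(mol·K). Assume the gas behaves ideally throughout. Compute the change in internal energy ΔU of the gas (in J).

-9980 J

n = P₁V₁/(RT₁) = 503×21.4/(8.314×625) = 2.07 mol.
Polytropic n=1.25: T₂ = T₁(V₁/V₂)^(n−1) = 625×(0.156)^0.25 = 393 K; P₂ = P₁(V₁/V₂)^n = 49.5 kPa.
For an ideal gas ΔU = nCvΔT with Cv = (5/2)R = 20.8 J/(mol·K).
ΔU = 2.07×20.8×(393−625) = -9980 J.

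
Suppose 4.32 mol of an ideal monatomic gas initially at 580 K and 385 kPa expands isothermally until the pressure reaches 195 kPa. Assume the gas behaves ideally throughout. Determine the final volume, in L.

107 L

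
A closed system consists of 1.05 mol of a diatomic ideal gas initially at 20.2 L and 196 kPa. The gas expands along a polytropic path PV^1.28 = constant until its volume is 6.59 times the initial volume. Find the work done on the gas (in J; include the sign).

-5800 J

T₁ = P₁V₁/(nR) = 196×20.2/(1.05×8.314) = 454 K.
Polytropic n=1.28: T₂ = T₁(V₁/V₂)^(n−1) = 454×(0.152)^0.28 = 267 K; P₂ = P₁(V₁/V₂)^n = 17.5 kPa.
W = (P₁V₁−P₂V₂)/(n−1) = (196×20.2−17.5×133)/0.28 = 5800 J.
Work done on the gas = −W_by = -5800 J.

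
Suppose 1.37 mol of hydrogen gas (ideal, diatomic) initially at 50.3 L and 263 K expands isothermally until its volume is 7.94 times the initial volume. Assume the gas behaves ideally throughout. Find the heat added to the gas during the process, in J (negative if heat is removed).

6210 J

P₁ = nRT₁/V₁ = 1.37×8.314×263/50.3 = 59.6 kPa.
Isothermal: T stays 263 K; PV = const ⇒ V₂ = 399 L, P₂ = 7.50 kPa.
ΔU = 0 (ideal gas, T constant).
W = nRT ln(V₂/V₁) = 1.37×8.314×263×ln(7.94) = 6210 J.
Q = ΔU + W = 6210 J.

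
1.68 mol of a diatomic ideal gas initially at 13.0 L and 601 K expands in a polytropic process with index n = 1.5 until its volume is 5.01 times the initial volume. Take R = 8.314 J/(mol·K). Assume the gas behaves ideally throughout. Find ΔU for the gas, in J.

-11600 J

P₁ = nRT₁/V₁ = 1.68×8.314×601/13.0 = 646 kPa.
Polytropic n=1.5: T₂ = T₁(V₁/V₂)^(n−1) = 601×(0.200)^0.50 = 269 K; P₂ = P₁(V₁/V₂)^n = 57.6 kPa.
For an ideal gas ΔU = nCvΔT with Cv = (5/2)R = 20.8 J/(mol·K).
ΔU = 1.68×20.8×(269−601) = -11600 J.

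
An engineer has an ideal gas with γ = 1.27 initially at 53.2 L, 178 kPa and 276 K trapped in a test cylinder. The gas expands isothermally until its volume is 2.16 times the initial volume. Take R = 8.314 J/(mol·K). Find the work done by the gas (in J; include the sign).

7290 J

n = P₁V₁/(RT₁) = 178×53.2/(8.314×276) = 4.13 mol.
Isothermal: T stays 276 K; PV = const ⇒ V₂ = 115 L, P₂ = 82.4 kPa.
W = nRT ln(V₂/V₁) = 4.13×8.314×276×ln(2.16) = 7290 J.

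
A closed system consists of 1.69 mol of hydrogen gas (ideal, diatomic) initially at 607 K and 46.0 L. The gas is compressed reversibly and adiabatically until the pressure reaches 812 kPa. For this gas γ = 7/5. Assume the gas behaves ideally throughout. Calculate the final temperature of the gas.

P₁ = nRT₁/V₁ = 1.69×8.314×607/46.0 = 185 kPa.
Adiabatic: T₂/T₁ = (P₂/P₁)^((γ−1)/γ) ⇒ T₂ = 607×(4.38)^0.286 = 926 K; V₂ = 16.0 L.

926 K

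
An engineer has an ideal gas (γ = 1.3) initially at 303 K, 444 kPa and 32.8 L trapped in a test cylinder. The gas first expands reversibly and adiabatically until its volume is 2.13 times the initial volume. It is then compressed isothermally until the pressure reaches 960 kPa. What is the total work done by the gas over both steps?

n = P₁V₁/(RT₁) = 444×32.8/(8.314×303) = 5.78 mol.
Step 1 — Adiabatic: TV^(γ−1) = const ⇒ T₂ = 303×(0.469)^0.300 = 242 K; PV^γ = const ⇒ P₂ = 166 kPa.
ΔU = nCvΔT = 5.78×27.7×(242−303) = -9850 J.
Q = 0 for an adiabatic process, so W = −ΔU = 9850 J.
State after step 1: P = 166 kPa, V = 69.9 L, T = 242 K.
Step 2 — Isothermal: T stays 242 K; PV = const ⇒ V₂ = 12.1 L, P₂ = 960 kPa.
ΔU = 0 (ideal gas, T constant).
W = nRT ln(V₂/V₁) = 5.78×8.314×242×ln(0.173) = -20400 J.
Q = ΔU + W = -20400 J.
Net over both steps: W = -10500 J, Q = -20400 J, ΔU = -9850 J.

-10500 J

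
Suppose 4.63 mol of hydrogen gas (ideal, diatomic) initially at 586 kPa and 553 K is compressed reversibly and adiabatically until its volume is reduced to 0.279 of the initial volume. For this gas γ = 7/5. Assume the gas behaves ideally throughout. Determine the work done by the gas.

-35500 J

V₁ = nRT₁/P₁ = 4.63×8.314×553/586 = 36.3 L.
Adiabatic: TV^(γ−1) = const ⇒ T₂ = 553×(3.58)^0.400 = 921 K; PV^γ = const ⇒ P₂ = 3500 kPa.
ΔU = nCvΔT = 4.63×20.8×(921−553) = 35500 J.
Q = 0 for an adiabatic process, so W = −ΔU = -35500 J.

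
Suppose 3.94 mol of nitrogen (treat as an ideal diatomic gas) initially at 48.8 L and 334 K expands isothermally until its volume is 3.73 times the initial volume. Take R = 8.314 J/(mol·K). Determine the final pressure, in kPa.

60.1 kPa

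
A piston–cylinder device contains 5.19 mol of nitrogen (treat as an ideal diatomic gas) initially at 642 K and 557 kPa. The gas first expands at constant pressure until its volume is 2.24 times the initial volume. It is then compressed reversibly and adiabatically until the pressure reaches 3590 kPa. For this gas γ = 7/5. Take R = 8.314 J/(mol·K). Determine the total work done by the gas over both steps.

V₁ = nRT₁/P₁ = 5.19×8.314×642/557 = 49.7 L.
Step 1 — Isobaric: P stays 557 kPa; V/T = const ⇒ T₂ = 1440 K, V₂ = 111 L.
W = PΔV = 557×(111−49.7) kPa·L = 34400 J.
ΔU = nCvΔT = 5.19×20.8×(1440−642) = 85900 J.
Q = ΔU + W = nCpΔT = 120000 J.
State after step 1: P = 557 kPa, V = 111 L, T = 1440 K.
Step 2 — Adiabatic: T₂/T₁ = (P₂/P₁)^((γ−1)/γ) ⇒ T₂ = 1440×(6.45)^0.286 = 2450 K; V₂ = 29.4 L.
ΔU = nCvΔT = 5.19×20.8×(2450−1440) = 109000 J.
Q = 0 for an adiabatic process, so W = −ΔU = -109000 J.
Net over both steps: W = -74700 J, Q = 120000 J, ΔU = 195000 J.

-74700 J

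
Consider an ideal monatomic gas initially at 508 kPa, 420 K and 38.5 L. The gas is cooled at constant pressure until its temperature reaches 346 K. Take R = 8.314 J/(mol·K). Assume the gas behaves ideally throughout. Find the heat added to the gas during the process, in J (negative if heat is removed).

n = P₁V₁/(RT₁) = 508×38.5/(8.314×420) = 5.60 mol.
Isobaric: P stays 508 kPa; V/T = const ⇒ T₂ = 346 K, V₂ = 31.7 L.
W = PΔV = 508×(31.7−38.5) kPa·L = -3450 J.
ΔU = nCvΔT = 5.60×12.5×(346−420) = -5170 J.
Q = ΔU + W = nCpΔT = -8610 J.

-8610 J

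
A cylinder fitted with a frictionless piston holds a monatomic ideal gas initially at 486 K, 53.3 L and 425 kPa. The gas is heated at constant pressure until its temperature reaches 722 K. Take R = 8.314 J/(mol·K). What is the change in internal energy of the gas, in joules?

n = P₁V₁/(RT₁) = 425×53.3/(8.314×486) = 5.61 mol.
Isobaric: P stays 425 kPa; V/T = const ⇒ T₂ = 722 K, V₂ = 79.2 L.
For an ideal gas ΔU = nCvΔT with Cv = (3/2)R = 12.5 J/(mol·K).
ΔU = 5.61×12.5×(722−486) = 16500 J.

16500 J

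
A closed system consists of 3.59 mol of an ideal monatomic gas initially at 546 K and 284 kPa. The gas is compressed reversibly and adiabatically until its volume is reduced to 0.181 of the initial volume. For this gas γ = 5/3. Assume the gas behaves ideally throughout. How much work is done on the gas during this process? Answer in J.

52000 J

V₁ = nRT₁/P₁ = 3.59×8.314×546/284 = 57.4 L.
Adiabatic: TV^(γ−1) = const ⇒ T₂ = 546×(5.52)^0.667 = 1710 K; PV^γ = const ⇒ P₂ = 4900 kPa.
ΔU = nCvΔT = 3.59×12.5×(1710−546) = 52000 J.
Q = 0 for an adiabatic process, so W = −ΔU = -52000 J.
Work done on the gas = −W_by = 52000 J.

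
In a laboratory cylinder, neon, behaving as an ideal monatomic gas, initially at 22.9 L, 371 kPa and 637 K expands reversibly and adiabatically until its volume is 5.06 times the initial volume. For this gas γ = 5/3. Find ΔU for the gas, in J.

-8420 J

n = P₁V₁/(RT₁) = 371×22.9/(8.314×637) = 1.60 mol.
Adiabatic: TV^(γ−1) = const ⇒ T₂ = 637×(0.198)^0.667 = 216 K; PV^γ = const ⇒ P₂ = 24.9 kPa.
For an ideal gas ΔU = nCvΔT with Cv = (3/2)R = 12.5 J/(mol·K).
ΔU = 1.60×12.5×(216−637) = -8420 J.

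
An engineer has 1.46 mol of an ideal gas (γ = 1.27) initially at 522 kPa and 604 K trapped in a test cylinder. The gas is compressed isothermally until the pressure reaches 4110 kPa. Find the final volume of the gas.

V₁ = nRT₁/P₁ = 1.46×8.314×604/522 = 14.0 L.
Isothermal: T stays 604 K; PV = const ⇒ V₂ = 1.78 L, P₂ = 4110 kPa.

1.78 L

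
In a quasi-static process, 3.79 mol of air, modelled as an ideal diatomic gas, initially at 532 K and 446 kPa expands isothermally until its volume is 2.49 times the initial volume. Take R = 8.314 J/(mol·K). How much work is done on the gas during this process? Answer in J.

-15300 J

V₁ = nRT₁/P₁ = 3.79×8.314×532/446 = 37.6 L.
Isothermal: T stays 532 K; PV = const ⇒ V₂ = 93.6 L, P₂ = 179 kPa.
W = nRT ln(V₂/V₁) = 3.79×8.314×532×ln(2.49) = 15300 J.
Work done on the gas = −W_by = -15300 J.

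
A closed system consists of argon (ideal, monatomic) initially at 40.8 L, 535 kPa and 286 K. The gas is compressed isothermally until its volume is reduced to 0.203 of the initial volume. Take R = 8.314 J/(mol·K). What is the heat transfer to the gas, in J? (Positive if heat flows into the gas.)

-34800 J

n = P₁V₁/(RT₁) = 535×40.8/(8.314×286) = 9.18 mol.
Isothermal: T stays 286 K; PV = const ⇒ V₂ = 8.28 L, P₂ = 2640 kPa.
ΔU = 0 (ideal gas, T constant).
W = nRT ln(V₂/V₁) = 9.18×8.314×286×ln(0.203) = -34800 J.
Q = ΔU + W = -34800 J.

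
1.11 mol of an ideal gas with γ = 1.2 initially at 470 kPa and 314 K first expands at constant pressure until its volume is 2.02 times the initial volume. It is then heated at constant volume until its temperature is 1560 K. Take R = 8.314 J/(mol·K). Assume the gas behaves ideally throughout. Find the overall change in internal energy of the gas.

57500 J

V₁ = nRT₁/P₁ = 1.11×8.314×314/470 = 6.17 L.
Step 1 — Isobaric: P stays 470 kPa; V/T = const ⇒ T₂ = 634 K, V₂ = 12.5 L.
W = PΔV = 470×(12.5−6.17) kPa·L = 2960 J.
ΔU = nCvΔT = 1.11×41.6×(634−314) = 14800 J.
Q = ΔU + W = nCpΔT = 17700 J.
State after step 1: P = 470 kPa, V = 12.5 L, T = 634 K.
Step 2 — Isochoric: V stays 12.5 L; P/T = const ⇒ T₂ = 1560 K, P₂ = 1160 kPa.
W = 0 (no volume change).
ΔU = nCvΔT = 1.11×41.6×(1560−634) = 42700 J.
Q = ΔU = 42700 J.
Net over both steps: W = 2960 J, Q = 60400 J, ΔU = 57500 J.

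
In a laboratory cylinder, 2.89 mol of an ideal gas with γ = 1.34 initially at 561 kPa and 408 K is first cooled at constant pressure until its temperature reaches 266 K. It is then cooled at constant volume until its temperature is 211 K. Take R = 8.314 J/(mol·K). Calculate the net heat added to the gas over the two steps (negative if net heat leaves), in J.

-17300 J

V₁ = nRT₁/P₁ = 2.89×8.314×408/561 = 17.5 L.
Step 1 — Isobaric: P stays 561 kPa; V/T = const ⇒ T₂ = 266 K, V₂ = 11.4 L.
W = PΔV = 561×(11.4−17.5) kPa·L = -3410 J.
ΔU = nCvΔT = 2.89×24.5×(266−408) = -10000 J.
Q = ΔU + W = nCpΔT = -13400 J.
State after step 1: P = 561 kPa, V = 11.4 L, T = 266 K.
Step 2 — Isochoric: V stays 11.4 L; P/T = const ⇒ T₂ = 211 K, P₂ = 445 kPa.
W = 0 (no volume change).
ΔU = nCvΔT = 2.89×24.5×(211−266) = -3890 J.
Q = ΔU = -3890 J.
Net over both steps: W = -3410 J, Q = -17300 J, ΔU = -13900 J.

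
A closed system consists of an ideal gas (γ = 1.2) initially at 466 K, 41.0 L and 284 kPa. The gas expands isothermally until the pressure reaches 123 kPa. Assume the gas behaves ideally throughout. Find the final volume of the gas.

Isothermal: T stays 466 K; PV = const ⇒ V₂ = 94.7 L, P₂ = 123 kPa.

94.7 L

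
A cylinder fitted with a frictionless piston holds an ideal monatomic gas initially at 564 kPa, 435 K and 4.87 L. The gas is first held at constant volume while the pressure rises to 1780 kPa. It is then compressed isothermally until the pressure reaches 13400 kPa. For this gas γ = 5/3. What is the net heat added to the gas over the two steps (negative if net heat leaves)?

n = P₁V₁/(RT₁) = 564×4.87/(8.314×435) = 0.759 mol.
Step 1 — Isochoric: V stays 4.87 L; P/T = const ⇒ T₂ = 1370 K, P₂ = 1780 kPa.
W = 0 (no volume change).
ΔU = nCvΔT = 0.759×12.5×(1370−435) = 8880 J.
Q = ΔU = 8880 J.
State after step 1: P = 1780 kPa, V = 4.87 L, T = 1370 K.
Step 2 — Isothermal: T stays 1370 K; PV = const ⇒ V₂ = 0.647 L, P₂ = 13400 kPa.
ΔU = 0 (ideal gas, T constant).
W = nRT ln(V₂/V₁) = 0.759×8.314×1370×ln(0.133) = -17500 J.
Q = ΔU + W = -17500 J.
Net over both steps: W = -17500 J, Q = -8620 J, ΔU = 8880 J.

-8620 J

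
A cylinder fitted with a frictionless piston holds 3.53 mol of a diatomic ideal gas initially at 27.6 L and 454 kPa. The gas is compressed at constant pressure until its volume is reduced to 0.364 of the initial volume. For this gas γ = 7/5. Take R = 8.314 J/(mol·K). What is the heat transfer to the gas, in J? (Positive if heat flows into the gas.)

T₁ = P₁V₁/(nR) = 454×27.6/(3.53×8.314) = 427 K.
Isobaric: P stays 454 kPa; V/T = const ⇒ T₂ = 155 K, V₂ = 10.0 L.
W = PΔV = 454×(10.0−27.6) kPa·L = -7970 J.
ΔU = nCvΔT = 3.53×20.8×(155−427) = -19900 J.
Q = ΔU + W = nCpΔT = -27900 J.

-27900 J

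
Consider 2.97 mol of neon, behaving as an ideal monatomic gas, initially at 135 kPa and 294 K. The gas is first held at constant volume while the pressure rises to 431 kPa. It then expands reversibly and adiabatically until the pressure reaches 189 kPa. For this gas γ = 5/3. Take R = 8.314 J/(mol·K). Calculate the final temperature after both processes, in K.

675 K

V₁ = nRT₁/P₁ = 2.97×8.314×294/135 = 53.8 L.
Step 1 — Isochoric: V stays 53.8 L; P/T = const ⇒ T₂ = 939 K, P₂ = 431 kPa.
W = 0 (no volume change).
ΔU = nCvΔT = 2.97×12.5×(939−294) = 23900 J.
Q = ΔU = 23900 J.
State after step 1: P = 431 kPa, V = 53.8 L, T = 939 K.
Step 2 — Adiabatic: T₂/T₁ = (P₂/P₁)^((γ−1)/γ) ⇒ T₂ = 939×(0.439)^0.400 = 675 K; V₂ = 88.2 L.
ΔU = nCvΔT = 2.97×12.5×(675−939) = -9770 J.
Q = 0 for an adiabatic process, so W = −ΔU = 9770 J.
Net over both steps: W = 9770 J, Q = 23900 J, ΔU = 14100 J.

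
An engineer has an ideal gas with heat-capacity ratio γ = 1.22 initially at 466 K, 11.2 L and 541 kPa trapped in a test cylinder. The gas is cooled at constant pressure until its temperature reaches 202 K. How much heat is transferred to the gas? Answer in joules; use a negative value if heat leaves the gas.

n = P₁V₁/(RT₁) = 541×11.2/(8.314×466) = 1.56 mol.
Isobaric: P stays 541 kPa; V/T = const ⇒ T₂ = 202 K, V₂ = 4.85 L.
W = PΔV = 541×(4.85−11.2) kPa·L = -3430 J.
ΔU = nCvΔT = 1.56×37.8×(202−466) = -15600 J.
Q = ΔU + W = nCpΔT = -19000 J.

-19000 J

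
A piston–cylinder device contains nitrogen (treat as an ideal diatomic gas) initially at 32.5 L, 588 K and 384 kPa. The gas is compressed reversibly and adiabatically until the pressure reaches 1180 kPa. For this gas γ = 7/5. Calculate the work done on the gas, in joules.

11800 J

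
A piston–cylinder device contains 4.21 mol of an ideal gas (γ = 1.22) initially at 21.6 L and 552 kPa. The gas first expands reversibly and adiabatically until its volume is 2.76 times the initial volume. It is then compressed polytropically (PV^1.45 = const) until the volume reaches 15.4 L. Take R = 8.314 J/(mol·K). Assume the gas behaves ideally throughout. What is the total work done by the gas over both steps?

-6930 J

T₁ = P₁V₁/(nR) = 552×21.6/(4.21×8.314) = 341 K.
Step 1 — Adiabatic: TV^(γ−1) = const ⇒ T₂ = 341×(0.362)^0.220 = 272 K; PV^γ = const ⇒ P₂ = 160 kPa.
ΔU = nCvΔT = 4.21×37.8×(272−341) = -10800 J.
Q = 0 for an adiabatic process, so W = −ΔU = 10800 J.
State after step 1: P = 160 kPa, V = 59.6 L, T = 272 K.
Step 2 — Polytropic n=1.45: T₂ = T₁(V₁/V₂)^(n−1) = 272×(3.87)^0.45 = 501 K; P₂ = P₁(V₁/V₂)^n = 1140 kPa.
W = (P₁V₁−P₂V₂)/(n−1) = (160×59.6−1140×15.4)/0.45 = -17800 J.
ΔU = nCvΔT = 4.21×37.8×(501−272) = 36400 J.
Q = ΔU + W = 18600 J.
Net over both steps: W = -6930 J, Q = 18600 J, ΔU = 25500 J.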